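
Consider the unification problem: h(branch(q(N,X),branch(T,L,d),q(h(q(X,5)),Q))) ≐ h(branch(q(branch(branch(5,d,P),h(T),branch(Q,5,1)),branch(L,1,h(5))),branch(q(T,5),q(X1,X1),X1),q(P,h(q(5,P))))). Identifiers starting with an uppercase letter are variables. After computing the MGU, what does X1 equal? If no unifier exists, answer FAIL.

FAIL

Decompose h/1: branch(q(N,X),branch(T,L,d),q(h(q(X,5)),Q)) ≐ branch(q(branch(branch(5,d,P),h(T),branch(Q,5,1)),branch(L,1,h(5))),branch(q(T,5),q(X1,X1),X1),q(P,h(q(5,P)))).
Decompose branch/3: q(N,X) ≐ q(branch(branch(5,d,P),h(T),branch(Q,5,1)),branch(L,1,h(5))),  branch(T,L,d) ≐ branch(q(T,5),q(X1,X1),X1),  q(h(q(X,5)),Q) ≐ q(P,h(q(5,P))).
Decompose q/2: N ≐ branch(branch(5,d,P),h(T),branch(Q,5,1)),  X ≐ branch(L,1,h(5)).
Bind N := branch(branch(5,d,P),h(T),branch(Q,5,1)); no other remaining equation mentions N.
Bind X := branch(L,1,h(5)); substituting into the one remaining equation that mentions X gives: q(h(q(branch(L,1,h(5)),5)),Q) ≐ q(P,h(q(5,P))).
Decompose branch/3: T ≐ q(T,5),  L ≐ q(X1,X1),  d ≐ X1.
Occurs check fails: T occurs in q(T,5); the equation T ≐ q(T,5) has no finite solution.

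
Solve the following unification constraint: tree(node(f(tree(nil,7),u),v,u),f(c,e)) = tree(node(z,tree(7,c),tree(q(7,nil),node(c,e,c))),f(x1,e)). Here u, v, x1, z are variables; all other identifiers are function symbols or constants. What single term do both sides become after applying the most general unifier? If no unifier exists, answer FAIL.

tree(node(f(tree(nil,7),tree(q(7,nil),node(c,e,c))),tree(7,c),tree(q(7,nil),node(c,e,c))),f(c,e))

Decompose tree/2: node(f(tree(nil,7),u),v,u) = node(z,tree(7,c),tree(q(7,nil),node(c,e,c))),  f(c,e) = f(x1,e).
Decompose node/3: f(tree(nil,7),u) = z,  v = tree(7,c),  u = tree(q(7,nil),node(c,e,c)).
Bind z := f(tree(nil,7),u); no other remaining equation mentions z.
Bind v := tree(7,c); no other remaining equation mentions v.
Bind u := tree(q(7,nil),node(c,e,c)); no other remaining equation mentions u. Substituting into the earlier binding gives z := f(tree(nil,7),tree(q(7,nil),node(c,e,c))).
Decompose f/2: c = x1,  e = e.
Bind x1 := c; no other remaining equation mentions x1.
Delete trivial equation e = e.
Applying the MGU to either side gives tree(node(f(tree(nil,7),tree(q(7,nil),node(c,e,c))),tree(7,c),tree(q(7,nil),node(c,e,c))),f(c,e)).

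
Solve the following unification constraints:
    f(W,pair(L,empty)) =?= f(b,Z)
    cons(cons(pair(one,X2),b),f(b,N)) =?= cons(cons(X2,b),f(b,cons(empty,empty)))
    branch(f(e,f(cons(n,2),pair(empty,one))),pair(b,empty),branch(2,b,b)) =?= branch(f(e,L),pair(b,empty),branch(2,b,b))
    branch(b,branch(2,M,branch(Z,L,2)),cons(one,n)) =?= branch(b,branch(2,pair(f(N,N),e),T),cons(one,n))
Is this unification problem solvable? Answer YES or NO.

Decompose f/2: W =?= b,  pair(L,empty) =?= Z.
Bind W := b; no other remaining equation mentions W.
Bind Z := pair(L,empty); substituting into the one remaining equation that mentions Z gives: branch(b,branch(2,M,branch(pair(L,empty),L,2)),cons(one,n)) =?= branch(b,branch(2,pair(f(N,N),e),T),cons(one,n)).
Decompose cons/2: cons(pair(one,X2),b) =?= cons(X2,b),  f(b,N) =?= f(b,cons(empty,empty)).
Decompose cons/2: pair(one,X2) =?= X2,  b =?= b.
Occurs check fails: X2 occurs in pair(one,X2); the equation X2 =?= pair(one,X2) has no finite solution.

NO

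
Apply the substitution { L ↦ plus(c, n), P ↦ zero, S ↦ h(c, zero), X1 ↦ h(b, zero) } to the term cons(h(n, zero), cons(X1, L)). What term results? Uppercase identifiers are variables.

cons(h(n, zero), cons(h(b, zero), plus(c, n)))

Replace each occurrence of L with plus(c, n).
Replace each occurrence of X1 with h(b, zero).
Result: cons(h(n, zero), cons(h(b, zero), plus(c, n))).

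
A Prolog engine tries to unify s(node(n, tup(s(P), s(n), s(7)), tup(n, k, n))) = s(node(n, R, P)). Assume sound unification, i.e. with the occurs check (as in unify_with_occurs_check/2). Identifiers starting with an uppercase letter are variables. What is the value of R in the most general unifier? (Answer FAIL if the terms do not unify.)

Decompose s/1: node(n, tup(s(P), s(n), s(7)), tup(n, k, n)) = node(n, R, P).
Decompose node/3: n = n,  tup(s(P), s(n), s(7)) = R,  tup(n, k, n) = P.
Delete trivial equation n = n.
Bind R := tup(s(P), s(n), s(7)); no other remaining equation mentions R.
Bind P := tup(n, k, n). Substituting into the earlier binding gives R := tup(s(tup(n, k, n)), s(n), s(7)).
MGU = { R = tup(s(tup(n, k, n)), s(n), s(7)), P = tup(n, k, n) }, so R = tup(s(tup(n, k, n)), s(n), s(7)).

tup(s(tup(n, k, n)), s(n), s(7))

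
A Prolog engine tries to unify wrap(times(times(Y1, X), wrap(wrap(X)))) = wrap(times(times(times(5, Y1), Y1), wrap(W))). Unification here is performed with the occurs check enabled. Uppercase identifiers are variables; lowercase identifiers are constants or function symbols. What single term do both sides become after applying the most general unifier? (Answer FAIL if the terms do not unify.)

Decompose wrap/1: times(times(Y1, X), wrap(wrap(X))) = times(times(times(5, Y1), Y1), wrap(W)).
Decompose times/2: times(Y1, X) = times(times(5, Y1), Y1),  wrap(wrap(X)) = wrap(W).
Decompose times/2: Y1 = times(5, Y1),  X = Y1.
Occurs check fails: Y1 occurs in times(5, Y1); the equation Y1 = times(5, Y1) has no finite solution.

FAIL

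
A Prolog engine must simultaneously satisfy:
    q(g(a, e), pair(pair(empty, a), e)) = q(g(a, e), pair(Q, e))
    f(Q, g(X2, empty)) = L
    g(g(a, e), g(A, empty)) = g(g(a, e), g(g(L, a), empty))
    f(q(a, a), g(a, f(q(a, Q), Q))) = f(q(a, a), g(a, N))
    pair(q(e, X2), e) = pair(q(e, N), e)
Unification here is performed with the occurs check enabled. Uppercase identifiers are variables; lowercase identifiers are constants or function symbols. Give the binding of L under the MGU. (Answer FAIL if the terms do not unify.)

Decompose q/2: g(a, e) = g(a, e),  pair(pair(empty, a), e) = pair(Q, e).
Delete trivial equation g(a, e) = g(a, e).
Decompose pair/2: pair(empty, a) = Q,  e = e.
Bind Q := pair(empty, a); substituting into the 2 remaining equations that mention Q gives: f(pair(empty, a), g(X2, empty)) = L,  f(q(a, a), g(a, f(q(a, pair(empty, a)), pair(empty, a)))) = f(q(a, a), g(a, N)).
Delete trivial equation e = e.
Bind L := f(pair(empty, a), g(X2, empty)); substituting into the one remaining equation that mentions L gives: g(g(a, e), g(A, empty)) = g(g(a, e), g(g(f(pair(empty, a), g(X2, empty)), a), empty)).
Decompose g/2: g(a, e) = g(a, e),  g(A, empty) = g(g(f(pair(empty, a), g(X2, empty)), a), empty).
Delete trivial equation g(a, e) = g(a, e).
Decompose g/2: A = g(f(pair(empty, a), g(X2, empty)), a),  empty = empty.
Bind A := g(f(pair(empty, a), g(X2, empty)), a); no other remaining equation mentions A.
Delete trivial equation empty = empty.
Decompose f/2: q(a, a) = q(a, a),  g(a, f(q(a, pair(empty, a)), pair(empty, a))) = g(a, N).
Delete trivial equation q(a, a) = q(a, a).
Decompose g/2: a = a,  f(q(a, pair(empty, a)), pair(empty, a)) = N.
Delete trivial equation a = a.
Bind N := f(q(a, pair(empty, a)), pair(empty, a)); substituting into the remaining equation gives: pair(q(e, X2), e) = pair(q(e, f(q(a, pair(empty, a)), pair(empty, a))), e).
Decompose pair/2: q(e, X2) = q(e, f(q(a, pair(empty, a)), pair(empty, a))),  e = e.
Decompose q/2: e = e,  X2 = f(q(a, pair(empty, a)), pair(empty, a)).
Delete trivial equation e = e.
Bind X2 := f(q(a, pair(empty, a)), pair(empty, a)); no other remaining equation mentions X2. Substituting into the earlier bindings gives L := f(pair(empty, a), g(f(q(a, pair(empty, a)), pair(empty, a)), empty)), A := g(f(pair(empty, a), g(f(q(a, pair(empty, a)), pair(empty, a)), empty)), a).
Delete trivial equation e = e.
MGU = { Q = pair(empty, a), L = f(pair(empty, a), g(f(q(a, pair(empty, a)), pair(empty, a)), empty)), A = g(f(pair(empty, a), g(f(q(a, pair(empty, a)), pair(empty, a)), empty)), a), N = f(q(a, pair(empty, a)), pair(empty, a)), X2 = f(q(a, pair(empty, a)), pair(empty, a)) }, so L = f(pair(empty, a), g(f(q(a, pair(empty, a)), pair(empty, a)), empty)).

f(pair(empty, a), g(f(q(a, pair(empty, a)), pair(empty, a)), empty))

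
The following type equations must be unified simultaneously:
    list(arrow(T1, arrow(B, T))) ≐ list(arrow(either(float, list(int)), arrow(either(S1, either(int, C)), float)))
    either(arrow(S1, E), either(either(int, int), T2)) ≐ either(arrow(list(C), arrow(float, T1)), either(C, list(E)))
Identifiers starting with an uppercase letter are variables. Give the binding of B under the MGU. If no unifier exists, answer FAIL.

Decompose list/1: arrow(T1, arrow(B, T)) ≐ arrow(either(float, list(int)), arrow(either(S1, either(int, C)), float)).
Decompose arrow/2: T1 ≐ either(float, list(int)),  arrow(B, T) ≐ arrow(either(S1, either(int, C)), float).
Bind T1 := either(float, list(int)); substituting into the one remaining equation that mentions T1 gives: either(arrow(S1, E), either(either(int, int), T2)) ≐ either(arrow(list(C), arrow(float, either(float, list(int)))), either(C, list(E))).
Decompose arrow/2: B ≐ either(S1, either(int, C)),  T ≐ float.
Bind B := either(S1, either(int, C)); no other remaining equation mentions B.
Bind T := float; no other remaining equation mentions T.
Decompose either/2: arrow(S1, E) ≐ arrow(list(C), arrow(float, either(float, list(int)))),  either(either(int, int), T2) ≐ either(C, list(E)).
Decompose arrow/2: S1 ≐ list(C),  E ≐ arrow(float, either(float, list(int))).
Bind S1 := list(C); no other remaining equation mentions S1. Substituting into the earlier binding gives B := either(list(C), either(int, C)).
Bind E := arrow(float, either(float, list(int))); substituting into the remaining equation gives: either(either(int, int), T2) ≐ either(C, list(arrow(float, either(float, list(int))))).
Decompose either/2: either(int, int) ≐ C,  T2 ≐ list(arrow(float, either(float, list(int)))).
Bind C := either(int, int); no other remaining equation mentions C. Substituting into the earlier bindings gives B := either(list(either(int, int)), either(int, either(int, int))), S1 := list(either(int, int)).
Bind T2 := list(arrow(float, either(float, list(int)))).
MGU = { T1 := either(float, list(int)), B := either(list(either(int, int)), either(int, either(int, int))), T := float, S1 := list(either(int, int)), E := arrow(float, either(float, list(int))), C := either(int, int), T2 := list(arrow(float, either(float, list(int)))) }, so B := either(list(either(int, int)), either(int, either(int, int))).

either(list(either(int, int)), either(int, either(int, int)))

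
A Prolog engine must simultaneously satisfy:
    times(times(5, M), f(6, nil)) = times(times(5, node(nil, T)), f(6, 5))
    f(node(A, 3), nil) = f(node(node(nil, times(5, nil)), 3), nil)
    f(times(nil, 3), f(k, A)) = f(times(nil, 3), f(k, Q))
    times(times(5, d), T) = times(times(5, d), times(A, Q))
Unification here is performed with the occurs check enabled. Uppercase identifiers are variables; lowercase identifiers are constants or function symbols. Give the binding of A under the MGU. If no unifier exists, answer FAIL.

FAIL

Decompose times/2: times(5, M) = times(5, node(nil, T)),  f(6, nil) = f(6, 5).
Decompose times/2: 5 = 5,  M = node(nil, T).
Delete trivial equation 5 = 5.
Bind M := node(nil, T); no other remaining equation mentions M.
Decompose f/2: 6 = 6,  nil = 5.
Delete trivial equation 6 = 6.
Clash: constants nil and 5 differ; no unifier exists.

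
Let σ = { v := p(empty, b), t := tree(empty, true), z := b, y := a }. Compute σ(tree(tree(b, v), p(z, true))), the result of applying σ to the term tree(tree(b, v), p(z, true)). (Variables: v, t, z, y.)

tree(tree(b, p(empty, b)), p(b, true))

Replace each occurrence of v with p(empty, b).
Replace each occurrence of z with b.
Result: tree(tree(b, p(empty, b)), p(b, true)).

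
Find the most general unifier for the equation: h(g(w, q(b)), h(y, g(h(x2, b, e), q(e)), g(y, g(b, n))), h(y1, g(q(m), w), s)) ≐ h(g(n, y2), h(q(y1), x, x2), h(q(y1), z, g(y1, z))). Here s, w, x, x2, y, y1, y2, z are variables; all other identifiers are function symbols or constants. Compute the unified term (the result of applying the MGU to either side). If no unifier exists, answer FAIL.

FAIL

Decompose h/3: g(w, q(b)) ≐ g(n, y2),  h(y, g(h(x2, b, e), q(e)), g(y, g(b, n))) ≐ h(q(y1), x, x2),  h(y1, g(q(m), w), s) ≐ h(q(y1), z, g(y1, z)).
Decompose g/2: w ≐ n,  q(b) ≐ y2.
Bind w := n; substituting into the one remaining equation that mentions w gives: h(y1, g(q(m), n), s) ≐ h(q(y1), z, g(y1, z)).
Bind y2 := q(b); no other remaining equation mentions y2.
Decompose h/3: y ≐ q(y1),  g(h(x2, b, e), q(e)) ≐ x,  g(y, g(b, n)) ≐ x2.
Bind y := q(y1); substituting into the one remaining equation that mentions y gives: g(q(y1), g(b, n)) ≐ x2.
Bind x := g(h(x2, b, e), q(e)); no other remaining equation mentions x.
Bind x2 := g(q(y1), g(b, n)); no other remaining equation mentions x2. Substituting into the earlier binding gives x := g(h(g(q(y1), g(b, n)), b, e), q(e)).
Decompose h/3: y1 ≐ q(y1),  g(q(m), n) ≐ z,  s ≐ g(y1, z).
Occurs check fails: y1 occurs in q(y1); the equation y1 ≐ q(y1) has no finite solution.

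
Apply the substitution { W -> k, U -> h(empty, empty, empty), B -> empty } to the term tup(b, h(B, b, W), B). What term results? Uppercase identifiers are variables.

Replace each occurrence of W with k.
Replace each occurrence of B with empty.
Result: tup(b, h(empty, b, k), empty).

tup(b, h(empty, b, k), empty)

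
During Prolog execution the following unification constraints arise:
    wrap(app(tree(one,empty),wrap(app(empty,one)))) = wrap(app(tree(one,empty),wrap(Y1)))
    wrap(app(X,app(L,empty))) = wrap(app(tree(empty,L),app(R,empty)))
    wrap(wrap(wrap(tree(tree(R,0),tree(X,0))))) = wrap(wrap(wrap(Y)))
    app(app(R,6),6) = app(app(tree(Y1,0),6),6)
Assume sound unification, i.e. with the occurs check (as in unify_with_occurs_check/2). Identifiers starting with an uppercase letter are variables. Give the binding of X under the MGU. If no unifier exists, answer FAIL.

Decompose wrap/1: app(tree(one,empty),wrap(app(empty,one))) = app(tree(one,empty),wrap(Y1)).
Decompose app/2: tree(one,empty) = tree(one,empty),  wrap(app(empty,one)) = wrap(Y1).
Delete trivial equation tree(one,empty) = tree(one,empty).
Decompose wrap/1: app(empty,one) = Y1.
Bind Y1 := app(empty,one); substituting into the one remaining equation that mentions Y1 gives: app(app(R,6),6) = app(app(tree(app(empty,one),0),6),6).
Decompose wrap/1: app(X,app(L,empty)) = app(tree(empty,L),app(R,empty)).
Decompose app/2: X = tree(empty,L),  app(L,empty) = app(R,empty).
Bind X := tree(empty,L); substituting into the one remaining equation that mentions X gives: wrap(wrap(wrap(tree(tree(R,0),tree(tree(empty,L),0))))) = wrap(wrap(wrap(Y))).
Decompose app/2: L = R,  empty = empty.
Bind L := R; substituting into the one remaining equation that mentions L gives: wrap(wrap(wrap(tree(tree(R,0),tree(tree(empty,R),0))))) = wrap(wrap(wrap(Y))). Substituting into the earlier binding gives X := tree(empty,R).
Delete trivial equation empty = empty.
Decompose wrap/1: wrap(wrap(tree(tree(R,0),tree(tree(empty,R),0)))) = wrap(wrap(Y)).
Decompose wrap/1: wrap(tree(tree(R,0),tree(tree(empty,R),0))) = wrap(Y).
Decompose wrap/1: tree(tree(R,0),tree(tree(empty,R),0)) = Y.
Bind Y := tree(tree(R,0),tree(tree(empty,R),0)); no other remaining equation mentions Y.
Decompose app/2: app(R,6) = app(tree(app(empty,one),0),6),  6 = 6.
Decompose app/2: R = tree(app(empty,one),0),  6 = 6.
Bind R := tree(app(empty,one),0); no other remaining equation mentions R. Substituting into the earlier bindings gives X := tree(empty,tree(app(empty,one),0)), L := tree(app(empty,one),0), Y := tree(tree(tree(app(empty,one),0),0),tree(tree(empty,tree(app(empty,one),0)),0)).
Delete trivial equation 6 = 6.
Delete trivial equation 6 = 6.
MGU = { Y1 ↦ app(empty,one), X ↦ tree(empty,tree(app(empty,one),0)), L ↦ tree(app(empty,one),0), Y ↦ tree(tree(tree(app(empty,one),0),0),tree(tree(empty,tree(app(empty,one),0)),0)), R ↦ tree(app(empty,one),0) }, so X ↦ tree(empty,tree(app(empty,one),0)).

tree(empty,tree(app(empty,one),0))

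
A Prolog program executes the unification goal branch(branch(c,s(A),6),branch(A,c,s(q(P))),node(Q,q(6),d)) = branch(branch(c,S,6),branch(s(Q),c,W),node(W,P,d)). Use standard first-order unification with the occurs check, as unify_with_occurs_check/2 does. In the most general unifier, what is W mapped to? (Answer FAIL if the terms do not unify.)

s(q(q(6)))

Decompose branch/3: branch(c,s(A),6) = branch(c,S,6),  branch(A,c,s(q(P))) = branch(s(Q),c,W),  node(Q,q(6),d) = node(W,P,d).
Decompose branch/3: c = c,  s(A) = S,  6 = 6.
Delete trivial equation c = c.
Bind S := s(A); no other remaining equation mentions S.
Delete trivial equation 6 = 6.
Decompose branch/3: A = s(Q),  c = c,  s(q(P)) = W.
Bind A := s(Q); no other remaining equation mentions A. Substituting into the earlier binding gives S := s(s(Q)).
Delete trivial equation c = c.
Bind W := s(q(P)); substituting into the remaining equation gives: node(Q,q(6),d) = node(s(q(P)),P,d).
Decompose node/3: Q = s(q(P)),  q(6) = P,  d = d.
Bind Q := s(q(P)); no other remaining equation mentions Q. Substituting into the earlier bindings gives S := s(s(s(q(P)))), A := s(s(q(P))).
Bind P := q(6); no other remaining equation mentions P. Substituting into the earlier bindings gives S := s(s(s(q(q(6))))), A := s(s(q(q(6)))), W := s(q(q(6))), Q := s(q(q(6))).
Delete trivial equation d = d.
MGU = { S ↦ s(s(s(q(q(6))))), A ↦ s(s(q(q(6)))), W ↦ s(q(q(6))), Q ↦ s(q(q(6))), P ↦ q(6) }, so W ↦ s(q(q(6))).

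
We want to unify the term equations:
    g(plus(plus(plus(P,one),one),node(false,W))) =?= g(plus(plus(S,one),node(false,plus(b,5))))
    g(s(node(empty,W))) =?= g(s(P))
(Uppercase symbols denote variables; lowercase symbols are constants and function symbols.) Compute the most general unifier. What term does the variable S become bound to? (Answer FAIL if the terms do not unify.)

Decompose g/1: plus(plus(plus(P,one),one),node(false,W)) =?= plus(plus(S,one),node(false,plus(b,5))).
Decompose plus/2: plus(plus(P,one),one) =?= plus(S,one),  node(false,W) =?= node(false,plus(b,5)).
Decompose plus/2: plus(P,one) =?= S,  one =?= one.
Bind S := plus(P,one); no other remaining equation mentions S.
Delete trivial equation one =?= one.
Decompose node/2: false =?= false,  W =?= plus(b,5).
Delete trivial equation false =?= false.
Bind W := plus(b,5); substituting into the remaining equation gives: g(s(node(empty,plus(b,5)))) =?= g(s(P)).
Decompose g/1: s(node(empty,plus(b,5))) =?= s(P).
Decompose s/1: node(empty,plus(b,5)) =?= P.
Bind P := node(empty,plus(b,5)). Substituting into the earlier binding gives S := plus(node(empty,plus(b,5)),one).
MGU = { S ↦ plus(node(empty,plus(b,5)),one), W ↦ plus(b,5), P ↦ node(empty,plus(b,5)) }, so S ↦ plus(node(empty,plus(b,5)),one).

plus(node(empty,plus(b,5)),one)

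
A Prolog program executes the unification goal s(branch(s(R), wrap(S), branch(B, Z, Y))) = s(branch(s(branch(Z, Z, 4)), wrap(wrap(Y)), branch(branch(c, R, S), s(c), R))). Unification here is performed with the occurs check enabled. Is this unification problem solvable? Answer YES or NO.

Decompose s/1: branch(s(R), wrap(S), branch(B, Z, Y)) = branch(s(branch(Z, Z, 4)), wrap(wrap(Y)), branch(branch(c, R, S), s(c), R)).
Decompose branch/3: s(R) = s(branch(Z, Z, 4)),  wrap(S) = wrap(wrap(Y)),  branch(B, Z, Y) = branch(branch(c, R, S), s(c), R).
Decompose s/1: R = branch(Z, Z, 4).
Bind R := branch(Z, Z, 4); substituting into the one remaining equation that mentions R gives: branch(B, Z, Y) = branch(branch(c, branch(Z, Z, 4), S), s(c), branch(Z, Z, 4)).
Decompose wrap/1: S = wrap(Y).
Bind S := wrap(Y); substituting into the remaining equation gives: branch(B, Z, Y) = branch(branch(c, branch(Z, Z, 4), wrap(Y)), s(c), branch(Z, Z, 4)).
Decompose branch/3: B = branch(c, branch(Z, Z, 4), wrap(Y)),  Z = s(c),  Y = branch(Z, Z, 4).
Bind B := branch(c, branch(Z, Z, 4), wrap(Y)); no other remaining equation mentions B.
Bind Z := s(c); substituting into the remaining equation gives: Y = branch(s(c), s(c), 4). Substituting into the earlier bindings gives R := branch(s(c), s(c), 4), B := branch(c, branch(s(c), s(c), 4), wrap(Y)).
Bind Y := branch(s(c), s(c), 4). Substituting into the earlier bindings gives S := wrap(branch(s(c), s(c), 4)), B := branch(c, branch(s(c), s(c), 4), wrap(branch(s(c), s(c), 4))).
No equations remain and no clash or occurs-check failure arose, so a unifier exists.

YES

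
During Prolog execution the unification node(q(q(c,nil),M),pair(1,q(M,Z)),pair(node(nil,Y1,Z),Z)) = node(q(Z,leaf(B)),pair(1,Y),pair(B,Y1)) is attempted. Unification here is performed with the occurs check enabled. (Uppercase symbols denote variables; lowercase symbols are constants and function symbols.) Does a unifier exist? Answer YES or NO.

YES

Decompose node/3: q(q(c,nil),M) = q(Z,leaf(B)),  pair(1,q(M,Z)) = pair(1,Y),  pair(node(nil,Y1,Z),Z) = pair(B,Y1).
Decompose q/2: q(c,nil) = Z,  M = leaf(B).
Bind Z := q(c,nil); substituting into the 2 remaining equations that mention Z gives: pair(1,q(M,q(c,nil))) = pair(1,Y),  pair(node(nil,Y1,q(c,nil)),q(c,nil)) = pair(B,Y1).
Bind M := leaf(B); substituting into the one remaining equation that mentions M gives: pair(1,q(leaf(B),q(c,nil))) = pair(1,Y).
Decompose pair/2: 1 = 1,  q(leaf(B),q(c,nil)) = Y.
Delete trivial equation 1 = 1.
Bind Y := q(leaf(B),q(c,nil)); no other remaining equation mentions Y.
Decompose pair/2: node(nil,Y1,q(c,nil)) = B,  q(c,nil) = Y1.
Bind B := node(nil,Y1,q(c,nil)); no other remaining equation mentions B. Substituting into the earlier bindings gives M := leaf(node(nil,Y1,q(c,nil))), Y := q(leaf(node(nil,Y1,q(c,nil))),q(c,nil)).
Bind Y1 := q(c,nil). Substituting into the earlier bindings gives M := leaf(node(nil,q(c,nil),q(c,nil))), Y := q(leaf(node(nil,q(c,nil),q(c,nil))),q(c,nil)), B := node(nil,q(c,nil),q(c,nil)).
No equations remain and no clash or occurs-check failure arose, so a unifier exists.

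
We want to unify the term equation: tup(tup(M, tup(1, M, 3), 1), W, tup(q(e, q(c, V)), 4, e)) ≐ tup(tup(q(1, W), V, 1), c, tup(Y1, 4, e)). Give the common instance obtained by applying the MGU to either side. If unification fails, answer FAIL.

tup(tup(q(1, c), tup(1, q(1, c), 3), 1), c, tup(q(e, q(c, tup(1, q(1, c), 3))), 4, e))

Decompose tup/3: tup(M, tup(1, M, 3), 1) ≐ tup(q(1, W), V, 1),  W ≐ c,  tup(q(e, q(c, V)), 4, e) ≐ tup(Y1, 4, e).
Decompose tup/3: M ≐ q(1, W),  tup(1, M, 3) ≐ V,  1 ≐ 1.
Bind M := q(1, W); substituting into the one remaining equation that mentions M gives: tup(1, q(1, W), 3) ≐ V.
Bind V := tup(1, q(1, W), 3); substituting into the one remaining equation that mentions V gives: tup(q(e, q(c, tup(1, q(1, W), 3))), 4, e) ≐ tup(Y1, 4, e).
Delete trivial equation 1 ≐ 1.
Bind W := c; substituting into the remaining equation gives: tup(q(e, q(c, tup(1, q(1, c), 3))), 4, e) ≐ tup(Y1, 4, e). Substituting into the earlier bindings gives M := q(1, c), V := tup(1, q(1, c), 3).
Decompose tup/3: q(e, q(c, tup(1, q(1, c), 3))) ≐ Y1,  4 ≐ 4,  e ≐ e.
Bind Y1 := q(e, q(c, tup(1, q(1, c), 3))); no other remaining equation mentions Y1.
Delete trivial equation 4 ≐ 4.
Delete trivial equation e ≐ e.
Applying the MGU to either side gives tup(tup(q(1, c), tup(1, q(1, c), 3), 1), c, tup(q(e, q(c, tup(1, q(1, c), 3))), 4, e)).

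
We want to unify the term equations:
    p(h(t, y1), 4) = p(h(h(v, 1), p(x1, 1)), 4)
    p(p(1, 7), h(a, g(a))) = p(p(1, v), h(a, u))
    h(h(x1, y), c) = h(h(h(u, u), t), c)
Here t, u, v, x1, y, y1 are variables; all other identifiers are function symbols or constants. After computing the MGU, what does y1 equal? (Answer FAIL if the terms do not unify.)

Decompose p/2: h(t, y1) = h(h(v, 1), p(x1, 1)),  4 = 4.
Decompose h/2: t = h(v, 1),  y1 = p(x1, 1).
Bind t := h(v, 1); substituting into the one remaining equation that mentions t gives: h(h(x1, y), c) = h(h(h(u, u), h(v, 1)), c).
Bind y1 := p(x1, 1); no other remaining equation mentions y1.
Delete trivial equation 4 = 4.
Decompose p/2: p(1, 7) = p(1, v),  h(a, g(a)) = h(a, u).
Decompose p/2: 1 = 1,  7 = v.
Delete trivial equation 1 = 1.
Bind v := 7; substituting into the one remaining equation that mentions v gives: h(h(x1, y), c) = h(h(h(u, u), h(7, 1)), c). Substituting into the earlier binding gives t := h(7, 1).
Decompose h/2: a = a,  g(a) = u.
Delete trivial equation a = a.
Bind u := g(a); substituting into the remaining equation gives: h(h(x1, y), c) = h(h(h(g(a), g(a)), h(7, 1)), c).
Decompose h/2: h(x1, y) = h(h(g(a), g(a)), h(7, 1)),  c = c.
Decompose h/2: x1 = h(g(a), g(a)),  y = h(7, 1).
Bind x1 := h(g(a), g(a)); no other remaining equation mentions x1. Substituting into the earlier binding gives y1 := p(h(g(a), g(a)), 1).
Bind y := h(7, 1); no other remaining equation mentions y.
Delete trivial equation c = c.
MGU = { t ↦ h(7, 1), y1 ↦ p(h(g(a), g(a)), 1), v ↦ 7, u ↦ g(a), x1 ↦ h(g(a), g(a)), y ↦ h(7, 1) }, so y1 ↦ p(h(g(a), g(a)), 1).

p(h(g(a), g(a)), 1)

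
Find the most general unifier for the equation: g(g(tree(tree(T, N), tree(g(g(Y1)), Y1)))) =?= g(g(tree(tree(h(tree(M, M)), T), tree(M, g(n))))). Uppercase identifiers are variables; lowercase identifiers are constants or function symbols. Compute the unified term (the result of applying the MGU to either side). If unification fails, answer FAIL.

g(g(tree(tree(h(tree(g(g(g(n))), g(g(g(n))))), h(tree(g(g(g(n))), g(g(g(n)))))), tree(g(g(g(n))), g(n)))))

Decompose g/1: g(tree(tree(T, N), tree(g(g(Y1)), Y1))) =?= g(tree(tree(h(tree(M, M)), T), tree(M, g(n)))).
Decompose g/1: tree(tree(T, N), tree(g(g(Y1)), Y1)) =?= tree(tree(h(tree(M, M)), T), tree(M, g(n))).
Decompose tree/2: tree(T, N) =?= tree(h(tree(M, M)), T),  tree(g(g(Y1)), Y1) =?= tree(M, g(n)).
Decompose tree/2: T =?= h(tree(M, M)),  N =?= T.
Bind T := h(tree(M, M)); substituting into the one remaining equation that mentions T gives: N =?= h(tree(M, M)).
Bind N := h(tree(M, M)); no other remaining equation mentions N.
Decompose tree/2: g(g(Y1)) =?= M,  Y1 =?= g(n).
Bind M := g(g(Y1)); no other remaining equation mentions M. Substituting into the earlier bindings gives T := h(tree(g(g(Y1)), g(g(Y1)))), N := h(tree(g(g(Y1)), g(g(Y1)))).
Bind Y1 := g(n). Substituting into the earlier bindings gives T := h(tree(g(g(g(n))), g(g(g(n))))), N := h(tree(g(g(g(n))), g(g(g(n))))), M := g(g(g(n))).
Applying the MGU to either side gives g(g(tree(tree(h(tree(g(g(g(n))), g(g(g(n))))), h(tree(g(g(g(n))), g(g(g(n)))))), tree(g(g(g(n))), g(n))))).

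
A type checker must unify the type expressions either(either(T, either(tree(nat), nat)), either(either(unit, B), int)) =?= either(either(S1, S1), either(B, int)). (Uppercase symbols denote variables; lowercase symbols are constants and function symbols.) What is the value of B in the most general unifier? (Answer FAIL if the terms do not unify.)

FAIL

Decompose either/2: either(T, either(tree(nat), nat)) =?= either(S1, S1),  either(either(unit, B), int) =?= either(B, int).
Decompose either/2: T =?= S1,  either(tree(nat), nat) =?= S1.
Bind T := S1; no other remaining equation mentions T.
Bind S1 := either(tree(nat), nat); no other remaining equation mentions S1. Substituting into the earlier binding gives T := either(tree(nat), nat).
Decompose either/2: either(unit, B) =?= B,  int =?= int.
Occurs check fails: B occurs in either(unit, B); the equation B =?= either(unit, B) has no finite solution.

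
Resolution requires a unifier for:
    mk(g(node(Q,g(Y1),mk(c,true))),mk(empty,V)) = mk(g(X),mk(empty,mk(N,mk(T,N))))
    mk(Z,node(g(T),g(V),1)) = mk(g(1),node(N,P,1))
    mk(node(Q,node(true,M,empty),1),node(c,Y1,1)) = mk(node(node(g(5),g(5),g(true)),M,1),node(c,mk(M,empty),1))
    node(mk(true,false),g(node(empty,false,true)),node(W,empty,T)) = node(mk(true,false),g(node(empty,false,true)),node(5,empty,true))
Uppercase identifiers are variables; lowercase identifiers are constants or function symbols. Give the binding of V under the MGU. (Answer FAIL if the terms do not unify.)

Decompose mk/2: g(node(Q,g(Y1),mk(c,true))) = g(X),  mk(empty,V) = mk(empty,mk(N,mk(T,N))).
Decompose g/1: node(Q,g(Y1),mk(c,true)) = X.
Bind X := node(Q,g(Y1),mk(c,true)); no other remaining equation mentions X.
Decompose mk/2: empty = empty,  V = mk(N,mk(T,N)).
Delete trivial equation empty = empty.
Bind V := mk(N,mk(T,N)); substituting into the one remaining equation that mentions V gives: mk(Z,node(g(T),g(mk(N,mk(T,N))),1)) = mk(g(1),node(N,P,1)).
Decompose mk/2: Z = g(1),  node(g(T),g(mk(N,mk(T,N))),1) = node(N,P,1).
Bind Z := g(1); no other remaining equation mentions Z.
Decompose node/3: g(T) = N,  g(mk(N,mk(T,N))) = P,  1 = 1.
Bind N := g(T); substituting into the one remaining equation that mentions N gives: g(mk(g(T),mk(T,g(T)))) = P. Substituting into the earlier binding gives V := mk(g(T),mk(T,g(T))).
Bind P := g(mk(g(T),mk(T,g(T)))); no other remaining equation mentions P.
Delete trivial equation 1 = 1.
Decompose mk/2: node(Q,node(true,M,empty),1) = node(node(g(5),g(5),g(true)),M,1),  node(c,Y1,1) = node(c,mk(M,empty),1).
Decompose node/3: Q = node(g(5),g(5),g(true)),  node(true,M,empty) = M,  1 = 1.
Bind Q := node(g(5),g(5),g(true)); no other remaining equation mentions Q. Substituting into the earlier binding gives X := node(node(g(5),g(5),g(true)),g(Y1),mk(c,true)).
Occurs check fails: M occurs in node(true,M,empty); the equation M = node(true,M,empty) has no finite solution.

FAIL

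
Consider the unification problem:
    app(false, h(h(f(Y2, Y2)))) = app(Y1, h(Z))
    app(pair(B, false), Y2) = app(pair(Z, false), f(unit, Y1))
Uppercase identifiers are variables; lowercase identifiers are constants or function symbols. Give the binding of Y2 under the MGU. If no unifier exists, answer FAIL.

f(unit, false)

Decompose app/2: false = Y1,  h(h(f(Y2, Y2))) = h(Z).
Bind Y1 := false; substituting into the one remaining equation that mentions Y1 gives: app(pair(B, false), Y2) = app(pair(Z, false), f(unit, false)).
Decompose h/1: h(f(Y2, Y2)) = Z.
Bind Z := h(f(Y2, Y2)); substituting into the remaining equation gives: app(pair(B, false), Y2) = app(pair(h(f(Y2, Y2)), false), f(unit, false)).
Decompose app/2: pair(B, false) = pair(h(f(Y2, Y2)), false),  Y2 = f(unit, false).
Decompose pair/2: B = h(f(Y2, Y2)),  false = false.
Bind B := h(f(Y2, Y2)); no other remaining equation mentions B.
Delete trivial equation false = false.
Bind Y2 := f(unit, false). Substituting into the earlier bindings gives Z := h(f(f(unit, false), f(unit, false))), B := h(f(f(unit, false), f(unit, false))).
MGU = { Y1 -> false, Z -> h(f(f(unit, false), f(unit, false))), B -> h(f(f(unit, false), f(unit, false))), Y2 -> f(unit, false) }, so Y2 -> f(unit, false).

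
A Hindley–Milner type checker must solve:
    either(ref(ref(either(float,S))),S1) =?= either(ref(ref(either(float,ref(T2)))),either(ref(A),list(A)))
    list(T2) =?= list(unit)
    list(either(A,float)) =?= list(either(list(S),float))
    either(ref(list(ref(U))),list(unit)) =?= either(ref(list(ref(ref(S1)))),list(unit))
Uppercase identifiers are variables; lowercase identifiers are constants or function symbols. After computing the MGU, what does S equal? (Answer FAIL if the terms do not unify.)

Decompose either/2: ref(ref(either(float,S))) =?= ref(ref(either(float,ref(T2)))),  S1 =?= either(ref(A),list(A)).
Decompose ref/1: ref(either(float,S)) =?= ref(either(float,ref(T2))).
Decompose ref/1: either(float,S) =?= either(float,ref(T2)).
Decompose either/2: float =?= float,  S =?= ref(T2).
Delete trivial equation float =?= float.
Bind S := ref(T2); substituting into the one remaining equation that mentions S gives: list(either(A,float)) =?= list(either(list(ref(T2)),float)).
Bind S1 := either(ref(A),list(A)); substituting into the one remaining equation that mentions S1 gives: either(ref(list(ref(U))),list(unit)) =?= either(ref(list(ref(ref(either(ref(A),list(A)))))),list(unit)).
Decompose list/1: T2 =?= unit.
Bind T2 := unit; substituting into the one remaining equation that mentions T2 gives: list(either(A,float)) =?= list(either(list(ref(unit)),float)). Substituting into the earlier binding gives S := ref(unit).
Decompose list/1: either(A,float) =?= either(list(ref(unit)),float).
Decompose either/2: A =?= list(ref(unit)),  float =?= float.
Bind A := list(ref(unit)); substituting into the one remaining equation that mentions A gives: either(ref(list(ref(U))),list(unit)) =?= either(ref(list(ref(ref(either(ref(list(ref(unit))),list(list(ref(unit)))))))),list(unit)). Substituting into the earlier binding gives S1 := either(ref(list(ref(unit))),list(list(ref(unit)))).
Delete trivial equation float =?= float.
Decompose either/2: ref(list(ref(U))) =?= ref(list(ref(ref(either(ref(list(ref(unit))),list(list(ref(unit)))))))),  list(unit) =?= list(unit).
Decompose ref/1: list(ref(U)) =?= list(ref(ref(either(ref(list(ref(unit))),list(list(ref(unit))))))).
Decompose list/1: ref(U) =?= ref(ref(either(ref(list(ref(unit))),list(list(ref(unit)))))).
Decompose ref/1: U =?= ref(either(ref(list(ref(unit))),list(list(ref(unit))))).
Bind U := ref(either(ref(list(ref(unit))),list(list(ref(unit))))); no other remaining equation mentions U.
Delete trivial equation list(unit) =?= list(unit).
MGU = { S -> ref(unit), S1 -> either(ref(list(ref(unit))),list(list(ref(unit)))), T2 -> unit, A -> list(ref(unit)), U -> ref(either(ref(list(ref(unit))),list(list(ref(unit))))) }, so S -> ref(unit).

ref(unit)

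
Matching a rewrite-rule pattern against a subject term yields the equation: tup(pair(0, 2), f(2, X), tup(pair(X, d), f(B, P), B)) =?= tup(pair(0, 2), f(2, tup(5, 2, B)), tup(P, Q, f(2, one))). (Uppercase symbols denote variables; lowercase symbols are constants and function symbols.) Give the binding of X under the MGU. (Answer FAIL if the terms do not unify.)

tup(5, 2, f(2, one))

Decompose tup/3: pair(0, 2) =?= pair(0, 2),  f(2, X) =?= f(2, tup(5, 2, B)),  tup(pair(X, d), f(B, P), B) =?= tup(P, Q, f(2, one)).
Delete trivial equation pair(0, 2) =?= pair(0, 2).
Decompose f/2: 2 =?= 2,  X =?= tup(5, 2, B).
Delete trivial equation 2 =?= 2.
Bind X := tup(5, 2, B); substituting into the remaining equation gives: tup(pair(tup(5, 2, B), d), f(B, P), B) =?= tup(P, Q, f(2, one)).
Decompose tup/3: pair(tup(5, 2, B), d) =?= P,  f(B, P) =?= Q,  B =?= f(2, one).
Bind P := pair(tup(5, 2, B), d); substituting into the one remaining equation that mentions P gives: f(B, pair(tup(5, 2, B), d)) =?= Q.
Bind Q := f(B, pair(tup(5, 2, B), d)); no other remaining equation mentions Q.
Bind B := f(2, one). Substituting into the earlier bindings gives X := tup(5, 2, f(2, one)), P := pair(tup(5, 2, f(2, one)), d), Q := f(f(2, one), pair(tup(5, 2, f(2, one)), d)).
MGU = { X -> tup(5, 2, f(2, one)), P -> pair(tup(5, 2, f(2, one)), d), Q -> f(f(2, one), pair(tup(5, 2, f(2, one)), d)), B -> f(2, one) }, so X -> tup(5, 2, f(2, one)).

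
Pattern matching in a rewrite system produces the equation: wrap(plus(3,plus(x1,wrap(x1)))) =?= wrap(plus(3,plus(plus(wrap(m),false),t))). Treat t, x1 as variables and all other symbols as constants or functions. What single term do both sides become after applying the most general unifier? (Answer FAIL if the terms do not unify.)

Decompose wrap/1: plus(3,plus(x1,wrap(x1))) =?= plus(3,plus(plus(wrap(m),false),t)).
Decompose plus/2: 3 =?= 3,  plus(x1,wrap(x1)) =?= plus(plus(wrap(m),false),t).
Delete trivial equation 3 =?= 3.
Decompose plus/2: x1 =?= plus(wrap(m),false),  wrap(x1) =?= t.
Bind x1 := plus(wrap(m),false); substituting into the remaining equation gives: wrap(plus(wrap(m),false)) =?= t.
Bind t := wrap(plus(wrap(m),false)).
Applying the MGU to either side gives wrap(plus(3,plus(plus(wrap(m),false),wrap(plus(wrap(m),false))))).

wrap(plus(3,plus(plus(wrap(m),false),wrap(plus(wrap(m),false)))))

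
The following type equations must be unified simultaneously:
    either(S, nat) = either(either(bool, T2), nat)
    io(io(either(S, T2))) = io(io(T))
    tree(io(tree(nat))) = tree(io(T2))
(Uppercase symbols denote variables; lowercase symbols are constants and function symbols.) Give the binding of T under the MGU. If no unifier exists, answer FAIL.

either(either(bool, tree(nat)), tree(nat))

Decompose either/2: S = either(bool, T2),  nat = nat.
Bind S := either(bool, T2); substituting into the one remaining equation that mentions S gives: io(io(either(either(bool, T2), T2))) = io(io(T)).
Delete trivial equation nat = nat.
Decompose io/1: io(either(either(bool, T2), T2)) = io(T).
Decompose io/1: either(either(bool, T2), T2) = T.
Bind T := either(either(bool, T2), T2); no other remaining equation mentions T.
Decompose tree/1: io(tree(nat)) = io(T2).
Decompose io/1: tree(nat) = T2.
Bind T2 := tree(nat). Substituting into the earlier bindings gives S := either(bool, tree(nat)), T := either(either(bool, tree(nat)), tree(nat)).
MGU = { S := either(bool, tree(nat)), T := either(either(bool, tree(nat)), tree(nat)), T2 := tree(nat) }, so T := either(either(bool, tree(nat)), tree(nat)).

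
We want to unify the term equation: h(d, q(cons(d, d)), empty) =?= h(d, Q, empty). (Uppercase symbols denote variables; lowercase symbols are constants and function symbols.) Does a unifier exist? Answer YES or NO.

Decompose h/3: d =?= d,  q(cons(d, d)) =?= Q,  empty =?= empty.
Delete trivial equation d =?= d.
Bind Q := q(cons(d, d)); no other remaining equation mentions Q.
Delete trivial equation empty =?= empty.
No equations remain and no clash or occurs-check failure arose, so a unifier exists.

YES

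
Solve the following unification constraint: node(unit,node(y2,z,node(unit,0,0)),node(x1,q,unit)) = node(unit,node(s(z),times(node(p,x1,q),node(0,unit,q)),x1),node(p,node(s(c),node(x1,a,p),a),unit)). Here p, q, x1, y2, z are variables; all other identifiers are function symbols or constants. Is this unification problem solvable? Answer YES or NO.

YES

Decompose node/3: unit = unit,  node(y2,z,node(unit,0,0)) = node(s(z),times(node(p,x1,q),node(0,unit,q)),x1),  node(x1,q,unit) = node(p,node(s(c),node(x1,a,p),a),unit).
Delete trivial equation unit = unit.
Decompose node/3: y2 = s(z),  z = times(node(p,x1,q),node(0,unit,q)),  node(unit,0,0) = x1.
Bind y2 := s(z); no other remaining equation mentions y2.
Bind z := times(node(p,x1,q),node(0,unit,q)); no other remaining equation mentions z. Substituting into the earlier binding gives y2 := s(times(node(p,x1,q),node(0,unit,q))).
Bind x1 := node(unit,0,0); substituting into the remaining equation gives: node(node(unit,0,0),q,unit) = node(p,node(s(c),node(node(unit,0,0),a,p),a),unit). Substituting into the earlier bindings gives y2 := s(times(node(p,node(unit,0,0),q),node(0,unit,q))), z := times(node(p,node(unit,0,0),q),node(0,unit,q)).
Decompose node/3: node(unit,0,0) = p,  q = node(s(c),node(node(unit,0,0),a,p),a),  unit = unit.
Bind p := node(unit,0,0); substituting into the one remaining equation that mentions p gives: q = node(s(c),node(node(unit,0,0),a,node(unit,0,0)),a). Substituting into the earlier bindings gives y2 := s(times(node(node(unit,0,0),node(unit,0,0),q),node(0,unit,q))), z := times(node(node(unit,0,0),node(unit,0,0),q),node(0,unit,q)).
Bind q := node(s(c),node(node(unit,0,0),a,node(unit,0,0)),a); no other remaining equation mentions q. Substituting into the earlier bindings gives y2 := s(times(node(node(unit,0,0),node(unit,0,0),node(s(c),node(node(unit,0,0),a,node(unit,0,0)),a)),node(0,unit,node(s(c),node(node(unit,0,0),a,node(unit,0,0)),a)))), z := times(node(node(unit,0,0),node(unit,0,0),node(s(c),node(node(unit,0,0),a,node(unit,0,0)),a)),node(0,unit,node(s(c),node(node(unit,0,0),a,node(unit,0,0)),a))).
Delete trivial equation unit = unit.
No equations remain and no clash or occurs-check failure arose, so a unifier exists.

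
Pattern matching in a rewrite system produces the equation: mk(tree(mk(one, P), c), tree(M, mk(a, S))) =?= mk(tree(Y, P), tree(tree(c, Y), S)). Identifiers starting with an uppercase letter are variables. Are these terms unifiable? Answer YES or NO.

Decompose mk/2: tree(mk(one, P), c) =?= tree(Y, P),  tree(M, mk(a, S)) =?= tree(tree(c, Y), S).
Decompose tree/2: mk(one, P) =?= Y,  c =?= P.
Bind Y := mk(one, P); substituting into the one remaining equation that mentions Y gives: tree(M, mk(a, S)) =?= tree(tree(c, mk(one, P)), S).
Bind P := c; substituting into the remaining equation gives: tree(M, mk(a, S)) =?= tree(tree(c, mk(one, c)), S). Substituting into the earlier binding gives Y := mk(one, c).
Decompose tree/2: M =?= tree(c, mk(one, c)),  mk(a, S) =?= S.
Bind M := tree(c, mk(one, c)); no other remaining equation mentions M.
Occurs check fails: S occurs in mk(a, S); the equation S =?= mk(a, S) has no finite solution.

NO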